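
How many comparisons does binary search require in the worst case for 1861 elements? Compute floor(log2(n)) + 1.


Binary search halves the search space each step.
Maximum comparisons = floor(log2(1861)) + 1
log2(1861) = 10.8619
floor(log2(1861)) = 10, so 10 + 1 = 11
Final answer: 11


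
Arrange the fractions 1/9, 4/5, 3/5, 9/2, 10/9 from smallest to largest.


Convert to decimal for comparison:
  1/9 = 0.1111
  4/5 = 0.8
  3/5 = 0.6
  9/2 = 4.5
  10/9 = 1.1111
Decimals in increasing order: 0.1111 < 0.6 < 0.8 < 1.1111 < 4.5
Writing each back as its fraction gives the sorted order.
Final answer: 1/9, 3/5, 4/5, 10/9, 9/2


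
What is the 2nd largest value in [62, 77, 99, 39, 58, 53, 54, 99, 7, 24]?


Sort descending: [99, 99, 77, 62, 58, 54, 53, 39, 24, 7]
The 2nd element (1-indexed) is at index 1.
Value = 99
Final answer: 99


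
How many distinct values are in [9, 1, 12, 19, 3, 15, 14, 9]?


List all unique values:
Distinct values: [1, 3, 9, 12, 14, 15, 19]
Count = 7
Final answer: 7


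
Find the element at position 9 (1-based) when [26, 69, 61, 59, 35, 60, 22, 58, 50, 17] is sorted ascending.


Sort ascending: [17, 22, 26, 35, 50, 58, 59, 60, 61, 69]
The 9th element (1-indexed) is at index 8.
Value = 61
Final answer: 61


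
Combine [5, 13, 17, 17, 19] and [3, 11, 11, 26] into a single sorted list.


List A: [5, 13, 17, 17, 19]
List B: [3, 11, 11, 26]
Repeatedly compare the front elements and take the smaller:
  5 vs 3 -> take 3
  5 vs 11 -> take 5
  13 vs 11 -> take 11
  13 vs 11 -> take 11
  13 vs 26 -> take 13
  17 vs 26 -> take 17
  17 vs 26 -> take 17
  19 vs 26 -> take 19
  A is exhausted; append the rest of B: [26]
Final answer: [3, 5, 11, 11, 13, 17, 17, 19, 26]


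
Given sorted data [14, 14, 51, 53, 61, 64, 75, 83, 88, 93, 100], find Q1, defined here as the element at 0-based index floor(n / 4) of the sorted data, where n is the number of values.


The list has n = 11 elements.
Q1 index = floor(11 / 4) = floor(2.75) = 2
Counting from index 0 in the sorted data, the element at index 2 is 51.
Final answer: 51


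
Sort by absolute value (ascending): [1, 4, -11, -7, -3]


Compute absolute values:
  |1| = 1
  |4| = 4
  |-11| = 11
  |-7| = 7
  |-3| = 3
Absolute values in increasing order: 1 < 3 < 4 < 7 < 11
Listing the original numbers in that order gives the answer.
Final answer: [1, -3, 4, -7, -11]


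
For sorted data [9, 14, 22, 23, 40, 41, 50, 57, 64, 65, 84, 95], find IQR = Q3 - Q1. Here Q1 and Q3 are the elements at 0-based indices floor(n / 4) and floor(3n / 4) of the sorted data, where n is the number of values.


The data has n = 12 elements.
Q1 index = floor(12 / 4) = floor(3) = 3; Q3 index = floor(3 * 12 / 4) = floor(9) = 9
Q1 = element at index 3 = 23
Q3 = element at index 9 = 65
IQR = 65 - 23 = 42
Final answer: 42


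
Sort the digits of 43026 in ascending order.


The number 43026 has digits: 4, 3, 0, 2, 6
Sorted: 0, 2, 3, 4, 6
Joining the sorted digits gives the result.
Final answer: 02346


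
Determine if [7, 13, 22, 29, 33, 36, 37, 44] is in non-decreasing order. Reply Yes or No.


Check consecutive pairs:
  7 <= 13? True
  13 <= 22? True
  22 <= 29? True
  29 <= 33? True
  33 <= 36? True
  36 <= 37? True
  37 <= 44? True
Every consecutive pair is in order, so the list is non-decreasing.
Final answer: Yes


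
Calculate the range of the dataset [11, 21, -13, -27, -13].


Maximum value: 21
Minimum value: -27
Range = 21 - (-27) = 48
Final answer: 48


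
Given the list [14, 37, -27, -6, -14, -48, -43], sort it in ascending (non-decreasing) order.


Original list: [14, 37, -27, -6, -14, -48, -43]
Repeatedly take the smallest remaining element:
  Remaining [14, 37, -27, -6, -14, -48, -43] -> smallest is -48
  Remaining [14, 37, -27, -6, -14, -43] -> smallest is -43
  Remaining [14, 37, -27, -6, -14] -> smallest is -27
  Remaining [14, 37, -6, -14] -> smallest is -14
  Remaining [14, 37, -6] -> smallest is -6
  Remaining [14, 37] -> smallest is 14
  Remaining [37] -> smallest is 37
Collecting the picks in order gives the sorted list.
Final answer: [-48, -43, -27, -14, -6, 14, 37]


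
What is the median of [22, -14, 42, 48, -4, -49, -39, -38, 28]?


First, sort the list: [-49, -39, -38, -14, -4, 22, 28, 42, 48]
The list has 9 elements (odd count).
The middle index is 4 (0-based), and the element there is -4.
Final answer: -4


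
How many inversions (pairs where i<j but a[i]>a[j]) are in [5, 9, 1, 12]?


For each element, count the later elements that are smaller than it:
  5 (index 0): smaller elements after it = [1] -> 1
  9 (index 1): smaller elements after it = [1] -> 1
  1 (index 2): smaller elements after it = [] -> 0
Total inversions = 1 + 1 + 0 = 2
Final answer: 2


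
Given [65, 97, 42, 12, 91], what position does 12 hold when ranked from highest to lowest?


Sort descending: [97, 91, 65, 42, 12]
Find 12 in the sorted list.
12 is at position 5.
Final answer: 5


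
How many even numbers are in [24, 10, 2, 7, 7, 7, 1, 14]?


Check each element:
  24 is even
  10 is even
  2 is even
  7 is odd
  7 is odd
  7 is odd
  1 is odd
  14 is even
Evens: [24, 10, 2, 14]
Count of evens = 4
Final answer: 4


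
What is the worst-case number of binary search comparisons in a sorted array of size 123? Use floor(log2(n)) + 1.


Binary search halves the search space each step.
Maximum comparisons = floor(log2(123)) + 1
log2(123) = 6.9425
floor(log2(123)) = 6, so 6 + 1 = 7
Final answer: 7


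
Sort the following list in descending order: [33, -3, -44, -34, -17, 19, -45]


Original list: [33, -3, -44, -34, -17, 19, -45]
Repeatedly take the largest remaining element:
  Remaining [33, -3, -44, -34, -17, 19, -45] -> largest is 33
  Remaining [-3, -44, -34, -17, 19, -45] -> largest is 19
  Remaining [-3, -44, -34, -17, -45] -> largest is -3
  Remaining [-44, -34, -17, -45] -> largest is -17
  Remaining [-44, -34, -45] -> largest is -34
  Remaining [-44, -45] -> largest is -44
  Remaining [-45] -> largest is -45
Collecting the picks in order gives the descending list.
Final answer: [33, 19, -3, -17, -34, -44, -45]


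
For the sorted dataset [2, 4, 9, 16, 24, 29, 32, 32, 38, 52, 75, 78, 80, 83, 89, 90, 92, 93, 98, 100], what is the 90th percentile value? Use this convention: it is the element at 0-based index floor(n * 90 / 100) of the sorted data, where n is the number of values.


The dataset has n = 20 elements.
Index = floor(20 * 90 / 100) = floor(1800 / 100) = floor(18) = 18
Counting from index 0 in the sorted data, the element at index 18 is 98.
Final answer: 98


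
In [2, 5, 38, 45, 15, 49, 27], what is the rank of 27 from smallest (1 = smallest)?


Sort ascending: [2, 5, 15, 27, 38, 45, 49]
Find 27 in the sorted list.
27 is at position 4 (1-indexed).
Final answer: 4


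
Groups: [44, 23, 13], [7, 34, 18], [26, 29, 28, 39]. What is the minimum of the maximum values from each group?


Find max of each group:
  Group 1: [44, 23, 13] -> max = 44
  Group 2: [7, 34, 18] -> max = 34
  Group 3: [26, 29, 28, 39] -> max = 39
Maxes: [44, 34, 39]
Minimum of maxes = 34
Final answer: 34


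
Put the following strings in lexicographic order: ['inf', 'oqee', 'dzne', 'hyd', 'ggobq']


Compare strings character by character (the first differing letter decides):
  'dzne' < 'ggobq' since 'd' < 'g' at position 1
  'ggobq' < 'hyd' since 'g' < 'h' at position 1
  'hyd' < 'inf' since 'h' < 'i' at position 1
  'inf' < 'oqee' since 'i' < 'o' at position 1
Chaining these comparisons gives the alphabetical order.
Final answer: ['dzne', 'ggobq', 'hyd', 'inf', 'oqee']


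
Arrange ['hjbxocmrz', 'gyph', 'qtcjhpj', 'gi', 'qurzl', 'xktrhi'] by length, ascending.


Compute lengths:
  'hjbxocmrz' has length 9
  'gyph' has length 4
  'qtcjhpj' has length 7
  'gi' has length 2
  'qurzl' has length 5
  'xktrhi' has length 6
Lengths in increasing order: 2 < 4 < 5 < 6 < 7 < 9
Listing the words in that order gives the answer.
Final answer: ['gi', 'gyph', 'qurzl', 'xktrhi', 'qtcjhpj', 'hjbxocmrz']


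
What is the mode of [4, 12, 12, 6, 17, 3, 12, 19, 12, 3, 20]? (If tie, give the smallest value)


Count the frequency of each value:
  3 appears 2 time(s)
  4 appears 1 time(s)
  6 appears 1 time(s)
  12 appears 4 time(s)
  17 appears 1 time(s)
  19 appears 1 time(s)
  20 appears 1 time(s)
Maximum frequency is 4.
Only 12 reaches that frequency, so it is the mode.
Final answer: 12


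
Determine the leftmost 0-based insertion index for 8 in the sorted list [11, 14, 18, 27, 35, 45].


List is sorted: [11, 14, 18, 27, 35, 45]
We need the leftmost position where 8 can be inserted, i.e. the first index whose element is >= 8 (or the end of the list if none is).
Binary search with low=0, high=6 (0-based indices):
  low=0, high=6, mid=3: a[3]=27 >= 8, so high = 3
  low=0, high=3, mid=1: a[1]=14 >= 8, so high = 1
  low=0, high=1, mid=0: a[0]=11 >= 8, so high = 0
Now low = high = 0, so the insertion index is 0.
Final answer: 0


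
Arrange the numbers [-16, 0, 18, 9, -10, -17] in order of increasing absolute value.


Compute absolute values:
  |-16| = 16
  |0| = 0
  |18| = 18
  |9| = 9
  |-10| = 10
  |-17| = 17
Absolute values in increasing order: 0 < 9 < 10 < 16 < 17 < 18
Listing the original numbers in that order gives the answer.
Final answer: [0, 9, -10, -16, -17, 18]


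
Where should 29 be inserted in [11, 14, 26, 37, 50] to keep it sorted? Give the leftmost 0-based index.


List is sorted: [11, 14, 26, 37, 50]
We need the leftmost position where 29 can be inserted, i.e. the first index whose element is >= 29 (or the end of the list if none is).
Binary search with low=0, high=5 (0-based indices):
  low=0, high=5, mid=2: a[2]=26 < 29, so low = 3
  low=3, high=5, mid=4: a[4]=50 >= 29, so high = 4
  low=3, high=4, mid=3: a[3]=37 >= 29, so high = 3
Now low = high = 3, so the insertion index is 3.
Final answer: 3


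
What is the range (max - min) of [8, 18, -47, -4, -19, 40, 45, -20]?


Maximum value: 45
Minimum value: -47
Range = 45 - (-47) = 92
Final answer: 92


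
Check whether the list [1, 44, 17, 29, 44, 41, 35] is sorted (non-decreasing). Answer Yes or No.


Check consecutive pairs:
  1 <= 44? True
  44 <= 17? False
  17 <= 29? True
  29 <= 44? True
  44 <= 41? False
  41 <= 35? False
3 consecutive pair(s) are out of order, so the list is not sorted.
Final answer: No


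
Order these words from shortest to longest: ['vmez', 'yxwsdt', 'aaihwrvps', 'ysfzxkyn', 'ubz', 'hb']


Compute lengths:
  'vmez' has length 4
  'yxwsdt' has length 6
  'aaihwrvps' has length 9
  'ysfzxkyn' has length 8
  'ubz' has length 3
  'hb' has length 2
Lengths in increasing order: 2 < 3 < 4 < 6 < 8 < 9
Listing the words in that order gives the answer.
Final answer: ['hb', 'ubz', 'vmez', 'yxwsdt', 'ysfzxkyn', 'aaihwrvps']


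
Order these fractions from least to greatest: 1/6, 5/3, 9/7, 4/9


Convert to decimal for comparison:
  1/6 = 0.1667
  5/3 = 1.6667
  9/7 = 1.2857
  4/9 = 0.4444
Decimals in increasing order: 0.1667 < 0.4444 < 1.2857 < 1.6667
Writing each back as its fraction gives the sorted order.
Final answer: 1/6, 4/9, 9/7, 5/3


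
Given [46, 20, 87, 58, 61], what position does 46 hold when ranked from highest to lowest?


Sort descending: [87, 61, 58, 46, 20]
Find 46 in the sorted list.
46 is at position 4.
Final answer: 4


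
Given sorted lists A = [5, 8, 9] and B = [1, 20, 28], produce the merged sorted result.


List A: [5, 8, 9]
List B: [1, 20, 28]
Repeatedly compare the front elements and take the smaller:
  5 vs 1 -> take 1
  5 vs 20 -> take 5
  8 vs 20 -> take 8
  9 vs 20 -> take 9
  A is exhausted; append the rest of B: [20, 28]
Final answer: [1, 5, 8, 9, 20, 28]


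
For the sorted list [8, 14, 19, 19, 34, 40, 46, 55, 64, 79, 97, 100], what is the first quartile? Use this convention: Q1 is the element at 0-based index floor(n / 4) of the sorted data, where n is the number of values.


The list has n = 12 elements.
Q1 index = floor(12 / 4) = floor(3) = 3
Counting from index 0 in the sorted data, the element at index 3 is 19.
Final answer: 19


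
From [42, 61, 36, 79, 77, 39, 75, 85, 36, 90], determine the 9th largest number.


Sort descending: [90, 85, 79, 77, 75, 61, 42, 39, 36, 36]
The 9th element (1-indexed) is at index 8.
Value = 36
Final answer: 36


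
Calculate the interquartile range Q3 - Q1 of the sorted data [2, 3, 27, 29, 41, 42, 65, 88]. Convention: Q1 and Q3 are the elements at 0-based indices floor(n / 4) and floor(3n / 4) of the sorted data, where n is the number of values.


The data has n = 8 elements.
Q1 index = floor(8 / 4) = floor(2) = 2; Q3 index = floor(3 * 8 / 4) = floor(6) = 6
Q1 = element at index 2 = 27
Q3 = element at index 6 = 65
IQR = 65 - 27 = 38
Final answer: 38


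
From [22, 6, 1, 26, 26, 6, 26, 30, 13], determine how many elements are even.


Check each element:
  22 is even
  6 is even
  1 is odd
  26 is even
  26 is even
  6 is even
  26 is even
  30 is even
  13 is odd
Evens: [22, 6, 26, 26, 6, 26, 30]
Count of evens = 7
Final answer: 7


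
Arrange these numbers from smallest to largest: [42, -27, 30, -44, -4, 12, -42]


Original list: [42, -27, 30, -44, -4, 12, -42]
Repeatedly take the smallest remaining element:
  Remaining [42, -27, 30, -44, -4, 12, -42] -> smallest is -44
  Remaining [42, -27, 30, -4, 12, -42] -> smallest is -42
  Remaining [42, -27, 30, -4, 12] -> smallest is -27
  Remaining [42, 30, -4, 12] -> smallest is -4
  Remaining [42, 30, 12] -> smallest is 12
  Remaining [42, 30] -> smallest is 30
  Remaining [42] -> smallest is 42
Collecting the picks in order gives the sorted list.
Final answer: [-44, -42, -27, -4, 12, 30, 42]


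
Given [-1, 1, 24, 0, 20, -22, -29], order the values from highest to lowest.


Original list: [-1, 1, 24, 0, 20, -22, -29]
Repeatedly take the largest remaining element:
  Remaining [-1, 1, 24, 0, 20, -22, -29] -> largest is 24
  Remaining [-1, 1, 0, 20, -22, -29] -> largest is 20
  Remaining [-1, 1, 0, -22, -29] -> largest is 1
  Remaining [-1, 0, -22, -29] -> largest is 0
  Remaining [-1, -22, -29] -> largest is -1
  Remaining [-22, -29] -> largest is -22
  Remaining [-29] -> largest is -29
Collecting the picks in order gives the descending list.
Final answer: [24, 20, 1, 0, -1, -22, -29]


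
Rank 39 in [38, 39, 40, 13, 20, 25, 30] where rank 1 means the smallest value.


Sort ascending: [13, 20, 25, 30, 38, 39, 40]
Find 39 in the sorted list.
39 is at position 6 (1-indexed).
Final answer: 6


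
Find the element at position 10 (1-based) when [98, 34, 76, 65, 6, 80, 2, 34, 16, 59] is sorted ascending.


Sort ascending: [2, 6, 16, 34, 34, 59, 65, 76, 80, 98]
The 10th element (1-indexed) is at index 9.
Value = 98
Final answer: 98


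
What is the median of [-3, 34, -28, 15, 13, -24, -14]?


First, sort the list: [-28, -24, -14, -3, 13, 15, 34]
The list has 7 elements (odd count).
The middle index is 3 (0-based), and the element there is -3.
Final answer: -3


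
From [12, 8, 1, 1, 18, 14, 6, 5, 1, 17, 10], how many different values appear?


List all unique values:
Distinct values: [1, 5, 6, 8, 10, 12, 14, 17, 18]
Count = 9
Final answer: 9


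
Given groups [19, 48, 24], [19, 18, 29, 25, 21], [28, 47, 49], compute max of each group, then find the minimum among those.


Find max of each group:
  Group 1: [19, 48, 24] -> max = 48
  Group 2: [19, 18, 29, 25, 21] -> max = 29
  Group 3: [28, 47, 49] -> max = 49
Maxes: [48, 29, 49]
Minimum of maxes = 29
Final answer: 29


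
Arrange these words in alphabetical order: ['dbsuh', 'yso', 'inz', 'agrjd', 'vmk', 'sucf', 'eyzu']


Compare strings character by character (the first differing letter decides):
  'agrjd' < 'dbsuh' since 'a' < 'd' at position 1
  'dbsuh' < 'eyzu' since 'd' < 'e' at position 1
  'eyzu' < 'inz' since 'e' < 'i' at position 1
  'inz' < 'sucf' since 'i' < 's' at position 1
  'sucf' < 'vmk' since 's' < 'v' at position 1
  'vmk' < 'yso' since 'v' < 'y' at position 1
Chaining these comparisons gives the alphabetical order.
Final answer: ['agrjd', 'dbsuh', 'eyzu', 'inz', 'sucf', 'vmk', 'yso']


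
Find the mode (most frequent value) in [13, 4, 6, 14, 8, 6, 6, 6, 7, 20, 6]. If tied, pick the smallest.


Count the frequency of each value:
  4 appears 1 time(s)
  6 appears 5 time(s)
  7 appears 1 time(s)
  8 appears 1 time(s)
  13 appears 1 time(s)
  14 appears 1 time(s)
  20 appears 1 time(s)
Maximum frequency is 5.
Only 6 reaches that frequency, so it is the mode.
Final answer: 6


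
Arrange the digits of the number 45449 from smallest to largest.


The number 45449 has digits: 4, 5, 4, 4, 9
Sorted: 4, 4, 4, 5, 9
Joining the sorted digits gives the result.
Final answer: 44459


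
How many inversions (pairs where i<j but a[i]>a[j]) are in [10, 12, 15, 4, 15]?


For each element, count the later elements that are smaller than it:
  10 (index 0): smaller elements after it = [4] -> 1
  12 (index 1): smaller elements after it = [4] -> 1
  15 (index 2): smaller elements after it = [4] -> 1
  4 (index 3): smaller elements after it = [] -> 0
Total inversions = 1 + 1 + 1 + 0 = 3
Final answer: 3


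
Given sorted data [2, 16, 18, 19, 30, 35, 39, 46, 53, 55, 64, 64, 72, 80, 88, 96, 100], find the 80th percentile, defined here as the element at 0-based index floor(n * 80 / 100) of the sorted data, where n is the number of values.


The dataset has n = 17 elements.
Index = floor(17 * 80 / 100) = floor(1360 / 100) = floor(13.6) = 13
Counting from index 0 in the sorted data, the element at index 13 is 80.
Final answer: 80


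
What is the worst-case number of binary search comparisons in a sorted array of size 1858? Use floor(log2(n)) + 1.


Binary search halves the search space each step.
Maximum comparisons = floor(log2(1858)) + 1
log2(1858) = 10.8595
floor(log2(1858)) = 10, so 10 + 1 = 11
Final answer: 11


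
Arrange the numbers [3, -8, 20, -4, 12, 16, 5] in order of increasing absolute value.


Compute absolute values:
  |3| = 3
  |-8| = 8
  |20| = 20
  |-4| = 4
  |12| = 12
  |16| = 16
  |5| = 5
Absolute values in increasing order: 3 < 4 < 5 < 8 < 12 < 16 < 20
Listing the original numbers in that order gives the answer.
Final answer: [3, -4, 5, -8, 12, 16, 20]


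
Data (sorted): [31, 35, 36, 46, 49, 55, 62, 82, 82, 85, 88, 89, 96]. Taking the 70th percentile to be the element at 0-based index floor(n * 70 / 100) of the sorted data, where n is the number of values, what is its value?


The dataset has n = 13 elements.
Index = floor(13 * 70 / 100) = floor(910 / 100) = floor(9.1) = 9
Counting from index 0 in the sorted data, the element at index 9 is 85.
Final answer: 85


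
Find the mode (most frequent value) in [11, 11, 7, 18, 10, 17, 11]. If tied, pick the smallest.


Count the frequency of each value:
  7 appears 1 time(s)
  10 appears 1 time(s)
  11 appears 3 time(s)
  17 appears 1 time(s)
  18 appears 1 time(s)
Maximum frequency is 3.
Only 11 reaches that frequency, so it is the mode.
Final answer: 11


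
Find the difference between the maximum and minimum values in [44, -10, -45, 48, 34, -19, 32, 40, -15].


Maximum value: 48
Minimum value: -45
Range = 48 - (-45) = 93
Final answer: 93


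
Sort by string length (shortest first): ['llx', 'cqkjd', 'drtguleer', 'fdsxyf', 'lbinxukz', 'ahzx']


Compute lengths:
  'llx' has length 3
  'cqkjd' has length 5
  'drtguleer' has length 9
  'fdsxyf' has length 6
  'lbinxukz' has length 8
  'ahzx' has length 4
Lengths in increasing order: 3 < 4 < 5 < 6 < 8 < 9
Listing the words in that order gives the answer.
Final answer: ['llx', 'ahzx', 'cqkjd', 'fdsxyf', 'lbinxukz', 'drtguleer']


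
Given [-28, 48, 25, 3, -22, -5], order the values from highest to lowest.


Original list: [-28, 48, 25, 3, -22, -5]
Repeatedly take the largest remaining element:
  Remaining [-28, 48, 25, 3, -22, -5] -> largest is 48
  Remaining [-28, 25, 3, -22, -5] -> largest is 25
  Remaining [-28, 3, -22, -5] -> largest is 3
  Remaining [-28, -22, -5] -> largest is -5
  Remaining [-28, -22] -> largest is -22
  Remaining [-28] -> largest is -28
Collecting the picks in order gives the descending list.
Final answer: [48, 25, 3, -5, -22, -28]


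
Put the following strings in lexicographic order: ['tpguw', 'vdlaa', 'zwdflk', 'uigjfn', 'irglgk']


Compare strings character by character (the first differing letter decides):
  'irglgk' < 'tpguw' since 'i' < 't' at position 1
  'tpguw' < 'uigjfn' since 't' < 'u' at position 1
  'uigjfn' < 'vdlaa' since 'u' < 'v' at position 1
  'vdlaa' < 'zwdflk' since 'v' < 'z' at position 1
Chaining these comparisons gives the alphabetical order.
Final answer: ['irglgk', 'tpguw', 'uigjfn', 'vdlaa', 'zwdflk']


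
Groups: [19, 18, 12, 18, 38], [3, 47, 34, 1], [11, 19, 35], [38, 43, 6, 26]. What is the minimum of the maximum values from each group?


Find max of each group:
  Group 1: [19, 18, 12, 18, 38] -> max = 38
  Group 2: [3, 47, 34, 1] -> max = 47
  Group 3: [11, 19, 35] -> max = 35
  Group 4: [38, 43, 6, 26] -> max = 43
Maxes: [38, 47, 35, 43]
Minimum of maxes = 35
Final answer: 35


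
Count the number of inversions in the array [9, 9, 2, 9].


For each element, count the later elements that are smaller than it:
  9 (index 0): smaller elements after it = [2] -> 1
  9 (index 1): smaller elements after it = [2] -> 1
  2 (index 2): smaller elements after it = [] -> 0
Total inversions = 1 + 1 + 0 = 2
Final answer: 2


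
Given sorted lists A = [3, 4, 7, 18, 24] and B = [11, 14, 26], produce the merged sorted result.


List A: [3, 4, 7, 18, 24]
List B: [11, 14, 26]
Repeatedly compare the front elements and take the smaller:
  3 vs 11 -> take 3
  4 vs 11 -> take 4
  7 vs 11 -> take 7
  18 vs 11 -> take 11
  18 vs 14 -> take 14
  18 vs 26 -> take 18
  24 vs 26 -> take 24
  A is exhausted; append the rest of B: [26]
Final answer: [3, 4, 7, 11, 14, 18, 24, 26]


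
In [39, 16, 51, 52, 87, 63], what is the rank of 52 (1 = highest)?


Sort descending: [87, 63, 52, 51, 39, 16]
Find 52 in the sorted list.
52 is at position 3.
Final answer: 3


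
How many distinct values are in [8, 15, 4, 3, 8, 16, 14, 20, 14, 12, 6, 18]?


List all unique values:
Distinct values: [3, 4, 6, 8, 12, 14, 15, 16, 18, 20]
Count = 10
Final answer: 10


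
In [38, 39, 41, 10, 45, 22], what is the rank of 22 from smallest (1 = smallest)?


Sort ascending: [10, 22, 38, 39, 41, 45]
Find 22 in the sorted list.
22 is at position 2 (1-indexed).
Final answer: 2


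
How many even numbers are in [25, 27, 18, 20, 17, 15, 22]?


Check each element:
  25 is odd
  27 is odd
  18 is even
  20 is even
  17 is odd
  15 is odd
  22 is even
Evens: [18, 20, 22]
Count of evens = 3
Final answer: 3


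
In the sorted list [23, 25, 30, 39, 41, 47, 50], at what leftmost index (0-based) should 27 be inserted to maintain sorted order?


List is sorted: [23, 25, 30, 39, 41, 47, 50]
We need the leftmost position where 27 can be inserted, i.e. the first index whose element is >= 27 (or the end of the list if none is).
Binary search with low=0, high=7 (0-based indices):
  low=0, high=7, mid=3: a[3]=39 >= 27, so high = 3
  low=0, high=3, mid=1: a[1]=25 < 27, so low = 2
  low=2, high=3, mid=2: a[2]=30 >= 27, so high = 2
Now low = high = 2, so the insertion index is 2.
Final answer: 2


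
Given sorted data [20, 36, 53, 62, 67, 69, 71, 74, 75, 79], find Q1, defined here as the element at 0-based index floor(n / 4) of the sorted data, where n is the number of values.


The list has n = 10 elements.
Q1 index = floor(10 / 4) = floor(2.5) = 2
Counting from index 0 in the sorted data, the element at index 2 is 53.
Final answer: 53


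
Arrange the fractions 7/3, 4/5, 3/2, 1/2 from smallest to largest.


Convert to decimal for comparison:
  7/3 = 2.3333
  4/5 = 0.8
  3/2 = 1.5
  1/2 = 0.5
Decimals in increasing order: 0.5 < 0.8 < 1.5 < 2.3333
Writing each back as its fraction gives the sorted order.
Final answer: 1/2, 4/5, 3/2, 7/3


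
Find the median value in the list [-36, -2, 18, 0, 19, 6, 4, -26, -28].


First, sort the list: [-36, -28, -26, -2, 0, 4, 6, 18, 19]
The list has 9 elements (odd count).
The middle index is 4 (0-based), and the element there is 0.
Final answer: 0


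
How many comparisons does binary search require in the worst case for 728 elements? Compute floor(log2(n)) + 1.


Binary search halves the search space each step.
Maximum comparisons = floor(log2(728)) + 1
log2(728) = 9.5078
floor(log2(728)) = 9, so 9 + 1 = 10
Final answer: 10


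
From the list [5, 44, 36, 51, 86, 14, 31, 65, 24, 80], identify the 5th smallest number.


Sort ascending: [5, 14, 24, 31, 36, 44, 51, 65, 80, 86]
The 5th element (1-indexed) is at index 4.
Value = 36
Final answer: 36


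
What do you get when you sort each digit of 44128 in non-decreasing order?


The number 44128 has digits: 4, 4, 1, 2, 8
Sorted: 1, 2, 4, 4, 8
Joining the sorted digits gives the result.
Final answer: 12448


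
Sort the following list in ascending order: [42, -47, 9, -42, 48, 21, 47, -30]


Original list: [42, -47, 9, -42, 48, 21, 47, -30]
Repeatedly take the smallest remaining element:
  Remaining [42, -47, 9, -42, 48, 21, 47, -30] -> smallest is -47
  Remaining [42, 9, -42, 48, 21, 47, -30] -> smallest is -42
  Remaining [42, 9, 48, 21, 47, -30] -> smallest is -30
  Remaining [42, 9, 48, 21, 47] -> smallest is 9
  Remaining [42, 48, 21, 47] -> smallest is 21
  Remaining [42, 48, 47] -> smallest is 42
  Remaining [48, 47] -> smallest is 47
  Remaining [48] -> smallest is 48
Collecting the picks in order gives the sorted list.
Final answer: [-47, -42, -30, 9, 21, 42, 47, 48]


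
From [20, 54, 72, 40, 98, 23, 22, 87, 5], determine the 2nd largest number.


Sort descending: [98, 87, 72, 54, 40, 23, 22, 20, 5]
The 2nd element (1-indexed) is at index 1.
Value = 87
Final answer: 87


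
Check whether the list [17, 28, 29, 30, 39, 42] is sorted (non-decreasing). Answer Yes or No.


Check consecutive pairs:
  17 <= 28? True
  28 <= 29? True
  29 <= 30? True
  30 <= 39? True
  39 <= 42? True
Every consecutive pair is in order, so the list is non-decreasing.
Final answer: Yes


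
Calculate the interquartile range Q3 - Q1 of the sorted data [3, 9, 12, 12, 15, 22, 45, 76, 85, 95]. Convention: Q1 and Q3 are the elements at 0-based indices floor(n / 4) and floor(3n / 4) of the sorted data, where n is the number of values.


The data has n = 10 elements.
Q1 index = floor(10 / 4) = floor(2.5) = 2; Q3 index = floor(3 * 10 / 4) = floor(7.5) = 7
Q1 = element at index 2 = 12
Q3 = element at index 7 = 76
IQR = 76 - 12 = 64
Final answer: 64


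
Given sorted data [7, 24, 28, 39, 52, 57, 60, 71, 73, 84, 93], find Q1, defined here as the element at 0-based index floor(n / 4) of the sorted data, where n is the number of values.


The list has n = 11 elements.
Q1 index = floor(11 / 4) = floor(2.75) = 2
Counting from index 0 in the sorted data, the element at index 2 is 28.
Final answer: 28


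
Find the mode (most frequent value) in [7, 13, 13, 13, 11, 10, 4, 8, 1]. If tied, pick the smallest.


Count the frequency of each value:
  1 appears 1 time(s)
  4 appears 1 time(s)
  7 appears 1 time(s)
  8 appears 1 time(s)
  10 appears 1 time(s)
  11 appears 1 time(s)
  13 appears 3 time(s)
Maximum frequency is 3.
Only 13 reaches that frequency, so it is the mode.
Final answer: 13


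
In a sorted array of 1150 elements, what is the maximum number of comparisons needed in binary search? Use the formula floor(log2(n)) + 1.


Binary search halves the search space each step.
Maximum comparisons = floor(log2(1150)) + 1
log2(1150) = 10.1674
floor(log2(1150)) = 10, so 10 + 1 = 11
Final answer: 11


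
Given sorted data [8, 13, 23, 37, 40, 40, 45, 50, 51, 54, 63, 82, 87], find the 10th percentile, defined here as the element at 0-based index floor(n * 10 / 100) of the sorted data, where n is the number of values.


The dataset has n = 13 elements.
Index = floor(13 * 10 / 100) = floor(130 / 100) = floor(1.3) = 1
Counting from index 0 in the sorted data, the element at index 1 is 13.
Final answer: 13


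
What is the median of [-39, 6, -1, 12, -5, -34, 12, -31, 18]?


First, sort the list: [-39, -34, -31, -5, -1, 6, 12, 12, 18]
The list has 9 elements (odd count).
The middle index is 4 (0-based), and the element there is -1.
Final answer: -1


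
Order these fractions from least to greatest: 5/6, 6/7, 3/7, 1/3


Convert to decimal for comparison:
  5/6 = 0.8333
  6/7 = 0.8571
  3/7 = 0.4286
  1/3 = 0.3333
Decimals in increasing order: 0.3333 < 0.4286 < 0.8333 < 0.8571
Writing each back as its fraction gives the sorted order.
Final answer: 1/3, 3/7, 5/6, 6/7


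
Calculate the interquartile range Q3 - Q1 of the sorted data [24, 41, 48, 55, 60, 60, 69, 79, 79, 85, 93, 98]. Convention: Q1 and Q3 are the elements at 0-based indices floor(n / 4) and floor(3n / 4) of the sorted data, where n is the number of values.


The data has n = 12 elements.
Q1 index = floor(12 / 4) = floor(3) = 3; Q3 index = floor(3 * 12 / 4) = floor(9) = 9
Q1 = element at index 3 = 55
Q3 = element at index 9 = 85
IQR = 85 - 55 = 30
Final answer: 30


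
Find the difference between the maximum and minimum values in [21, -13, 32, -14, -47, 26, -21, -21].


Maximum value: 32
Minimum value: -47
Range = 32 - (-47) = 79
Final answer: 79


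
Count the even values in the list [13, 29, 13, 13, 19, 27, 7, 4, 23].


Check each element:
  13 is odd
  29 is odd
  13 is odd
  13 is odd
  19 is odd
  27 is odd
  7 is odd
  4 is even
  23 is odd
Evens: [4]
Count of evens = 1
Final answer: 1


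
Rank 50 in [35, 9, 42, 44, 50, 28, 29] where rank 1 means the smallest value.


Sort ascending: [9, 28, 29, 35, 42, 44, 50]
Find 50 in the sorted list.
50 is at position 7 (1-indexed).
Final answer: 7


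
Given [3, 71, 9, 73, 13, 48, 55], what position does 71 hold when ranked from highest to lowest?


Sort descending: [73, 71, 55, 48, 13, 9, 3]
Find 71 in the sorted list.
71 is at position 2.
Final answer: 2


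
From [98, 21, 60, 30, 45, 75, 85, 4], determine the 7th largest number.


Sort descending: [98, 85, 75, 60, 45, 30, 21, 4]
The 7th element (1-indexed) is at index 6.
Value = 21
Final answer: 21


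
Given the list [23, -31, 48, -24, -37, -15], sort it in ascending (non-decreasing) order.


Original list: [23, -31, 48, -24, -37, -15]
Repeatedly take the smallest remaining element:
  Remaining [23, -31, 48, -24, -37, -15] -> smallest is -37
  Remaining [23, -31, 48, -24, -15] -> smallest is -31
  Remaining [23, 48, -24, -15] -> smallest is -24
  Remaining [23, 48, -15] -> smallest is -15
  Remaining [23, 48] -> smallest is 23
  Remaining [48] -> smallest is 48
Collecting the picks in order gives the sorted list.
Final answer: [-37, -31, -24, -15, 23, 48]


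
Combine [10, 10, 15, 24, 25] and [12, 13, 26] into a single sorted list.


List A: [10, 10, 15, 24, 25]
List B: [12, 13, 26]
Repeatedly compare the front elements and take the smaller:
  10 vs 12 -> take 10
  10 vs 12 -> take 10
  15 vs 12 -> take 12
  15 vs 13 -> take 13
  15 vs 26 -> take 15
  24 vs 26 -> take 24
  25 vs 26 -> take 25
  A is exhausted; append the rest of B: [26]
Final answer: [10, 10, 12, 13, 15, 24, 25, 26]


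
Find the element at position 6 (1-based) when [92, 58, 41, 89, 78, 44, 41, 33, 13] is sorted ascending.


Sort ascending: [13, 33, 41, 41, 44, 58, 78, 89, 92]
The 6th element (1-indexed) is at index 5.
Value = 58
Final answer: 58


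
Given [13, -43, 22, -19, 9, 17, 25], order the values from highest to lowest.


Original list: [13, -43, 22, -19, 9, 17, 25]
Repeatedly take the largest remaining element:
  Remaining [13, -43, 22, -19, 9, 17, 25] -> largest is 25
  Remaining [13, -43, 22, -19, 9, 17] -> largest is 22
  Remaining [13, -43, -19, 9, 17] -> largest is 17
  Remaining [13, -43, -19, 9] -> largest is 13
  Remaining [-43, -19, 9] -> largest is 9
  Remaining [-43, -19] -> largest is -19
  Remaining [-43] -> largest is -43
Collecting the picks in order gives the descending list.
Final answer: [25, 22, 17, 13, 9, -19, -43]


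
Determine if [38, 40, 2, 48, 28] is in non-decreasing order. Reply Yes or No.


Check consecutive pairs:
  38 <= 40? True
  40 <= 2? False
  2 <= 48? True
  48 <= 28? False
2 consecutive pair(s) are out of order, so the list is not sorted.
Final answer: No


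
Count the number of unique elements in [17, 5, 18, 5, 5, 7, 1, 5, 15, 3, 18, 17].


List all unique values:
Distinct values: [1, 3, 5, 7, 15, 17, 18]
Count = 7
Final answer: 7


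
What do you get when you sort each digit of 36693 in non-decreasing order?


The number 36693 has digits: 3, 6, 6, 9, 3
Sorted: 3, 3, 6, 6, 9
Joining the sorted digits gives the result.
Final answer: 33669


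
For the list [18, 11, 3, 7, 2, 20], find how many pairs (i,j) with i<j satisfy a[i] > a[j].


For each element, count the later elements that are smaller than it:
  18 (index 0): smaller elements after it = [11, 3, 7, 2] -> 4
  11 (index 1): smaller elements after it = [3, 7, 2] -> 3
  3 (index 2): smaller elements after it = [2] -> 1
  7 (index 3): smaller elements after it = [2] -> 1
  2 (index 4): smaller elements after it = [] -> 0
Total inversions = 4 + 3 + 1 + 1 + 0 = 9
Final answer: 9


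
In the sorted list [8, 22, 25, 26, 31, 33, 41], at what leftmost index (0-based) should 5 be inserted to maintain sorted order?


List is sorted: [8, 22, 25, 26, 31, 33, 41]
We need the leftmost position where 5 can be inserted, i.e. the first index whose element is >= 5 (or the end of the list if none is).
Binary search with low=0, high=7 (0-based indices):
  low=0, high=7, mid=3: a[3]=26 >= 5, so high = 3
  low=0, high=3, mid=1: a[1]=22 >= 5, so high = 1
  low=0, high=1, mid=0: a[0]=8 >= 5, so high = 0
Now low = high = 0, so the insertion index is 0.
Final answer: 0


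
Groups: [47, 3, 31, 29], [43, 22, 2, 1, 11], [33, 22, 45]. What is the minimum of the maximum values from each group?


Find max of each group:
  Group 1: [47, 3, 31, 29] -> max = 47
  Group 2: [43, 22, 2, 1, 11] -> max = 43
  Group 3: [33, 22, 45] -> max = 45
Maxes: [47, 43, 45]
Minimum of maxes = 43
Final answer: 43


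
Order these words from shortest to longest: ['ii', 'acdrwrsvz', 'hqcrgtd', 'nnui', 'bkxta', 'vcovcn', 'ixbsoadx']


Compute lengths:
  'ii' has length 2
  'acdrwrsvz' has length 9
  'hqcrgtd' has length 7
  'nnui' has length 4
  'bkxta' has length 5
  'vcovcn' has length 6
  'ixbsoadx' has length 8
Lengths in increasing order: 2 < 4 < 5 < 6 < 7 < 8 < 9
Listing the words in that order gives the answer.
Final answer: ['ii', 'nnui', 'bkxta', 'vcovcn', 'hqcrgtd', 'ixbsoadx', 'acdrwrsvz']


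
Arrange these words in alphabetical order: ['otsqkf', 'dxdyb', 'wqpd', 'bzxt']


Compare strings character by character (the first differing letter decides):
  'bzxt' < 'dxdyb' since 'b' < 'd' at position 1
  'dxdyb' < 'otsqkf' since 'd' < 'o' at position 1
  'otsqkf' < 'wqpd' since 'o' < 'w' at position 1
Chaining these comparisons gives the alphabetical order.
Final answer: ['bzxt', 'dxdyb', 'otsqkf', 'wqpd']


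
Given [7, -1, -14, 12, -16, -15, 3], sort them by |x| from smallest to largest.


Compute absolute values:
  |7| = 7
  |-1| = 1
  |-14| = 14
  |12| = 12
  |-16| = 16
  |-15| = 15
  |3| = 3
Absolute values in increasing order: 1 < 3 < 7 < 12 < 14 < 15 < 16
Listing the original numbers in that order gives the answer.
Final answer: [-1, 3, 7, 12, -14, -15, -16]


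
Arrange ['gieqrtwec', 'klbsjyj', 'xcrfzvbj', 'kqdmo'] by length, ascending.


Compute lengths:
  'gieqrtwec' has length 9
  'klbsjyj' has length 7
  'xcrfzvbj' has length 8
  'kqdmo' has length 5
Lengths in increasing order: 5 < 7 < 8 < 9
Listing the words in that order gives the answer.
Final answer: ['kqdmo', 'klbsjyj', 'xcrfzvbj', 'gieqrtwec']


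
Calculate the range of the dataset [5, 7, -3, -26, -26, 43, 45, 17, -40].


Maximum value: 45
Minimum value: -40
Range = 45 - (-40) = 85
Final answer: 85


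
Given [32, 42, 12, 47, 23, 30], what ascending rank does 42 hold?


Sort ascending: [12, 23, 30, 32, 42, 47]
Find 42 in the sorted list.
42 is at position 5 (1-indexed).
Final answer: 5


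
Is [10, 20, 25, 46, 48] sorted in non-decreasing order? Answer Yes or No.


Check consecutive pairs:
  10 <= 20? True
  20 <= 25? True
  25 <= 46? True
  46 <= 48? True
Every consecutive pair is in order, so the list is non-decreasing.
Final answer: Yes


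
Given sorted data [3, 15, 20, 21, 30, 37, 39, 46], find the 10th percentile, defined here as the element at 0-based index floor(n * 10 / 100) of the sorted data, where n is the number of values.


The dataset has n = 8 elements.
Index = floor(8 * 10 / 100) = floor(80 / 100) = floor(0.8) = 0
Counting from index 0 in the sorted data, the element at index 0 is 3.
Final answer: 3


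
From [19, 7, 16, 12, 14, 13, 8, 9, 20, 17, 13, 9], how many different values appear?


List all unique values:
Distinct values: [7, 8, 9, 12, 13, 14, 16, 17, 19, 20]
Count = 10
Final answer: 10


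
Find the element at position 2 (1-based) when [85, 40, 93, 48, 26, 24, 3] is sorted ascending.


Sort ascending: [3, 24, 26, 40, 48, 85, 93]
The 2nd element (1-indexed) is at index 1.
Value = 24
Final answer: 24


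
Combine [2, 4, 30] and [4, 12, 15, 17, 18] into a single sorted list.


List A: [2, 4, 30]
List B: [4, 12, 15, 17, 18]
Repeatedly compare the front elements and take the smaller:
  2 vs 4 -> take 2
  4 vs 4 -> take 4
  30 vs 4 -> take 4
  30 vs 12 -> take 12
  30 vs 15 -> take 15
  30 vs 17 -> take 17
  30 vs 18 -> take 18
  B is exhausted; append the rest of A: [30]
Final answer: [2, 4, 4, 12, 15, 17, 18, 30]


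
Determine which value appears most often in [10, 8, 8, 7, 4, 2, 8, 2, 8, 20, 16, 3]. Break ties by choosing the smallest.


Count the frequency of each value:
  2 appears 2 time(s)
  3 appears 1 time(s)
  4 appears 1 time(s)
  7 appears 1 time(s)
  8 appears 4 time(s)
  10 appears 1 time(s)
  16 appears 1 time(s)
  20 appears 1 time(s)
Maximum frequency is 4.
Only 8 reaches that frequency, so it is the mode.
Final answer: 8


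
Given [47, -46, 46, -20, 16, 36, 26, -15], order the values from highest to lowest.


Original list: [47, -46, 46, -20, 16, 36, 26, -15]
Repeatedly take the largest remaining element:
  Remaining [47, -46, 46, -20, 16, 36, 26, -15] -> largest is 47
  Remaining [-46, 46, -20, 16, 36, 26, -15] -> largest is 46
  Remaining [-46, -20, 16, 36, 26, -15] -> largest is 36
  Remaining [-46, -20, 16, 26, -15] -> largest is 26
  Remaining [-46, -20, 16, -15] -> largest is 16
  Remaining [-46, -20, -15] -> largest is -15
  Remaining [-46, -20] -> largest is -20
  Remaining [-46] -> largest is -46
Collecting the picks in order gives the descending list.
Final answer: [47, 46, 36, 26, 16, -15, -20, -46]


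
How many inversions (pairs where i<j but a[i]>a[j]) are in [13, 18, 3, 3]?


For each element, count the later elements that are smaller than it:
  13 (index 0): smaller elements after it = [3, 3] -> 2
  18 (index 1): smaller elements after it = [3, 3] -> 2
  3 (index 2): smaller elements after it = [] -> 0
Total inversions = 2 + 2 + 0 = 4
Final answer: 4


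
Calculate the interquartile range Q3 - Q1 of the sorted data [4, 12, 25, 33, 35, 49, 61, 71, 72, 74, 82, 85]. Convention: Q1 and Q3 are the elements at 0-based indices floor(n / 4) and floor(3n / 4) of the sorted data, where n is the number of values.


The data has n = 12 elements.
Q1 index = floor(12 / 4) = floor(3) = 3; Q3 index = floor(3 * 12 / 4) = floor(9) = 9
Q1 = element at index 3 = 33
Q3 = element at index 9 = 74
IQR = 74 - 33 = 41
Final answer: 41


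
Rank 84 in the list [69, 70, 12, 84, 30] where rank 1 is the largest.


Sort descending: [84, 70, 69, 30, 12]
Find 84 in the sorted list.
84 is at position 1.
Final answer: 1


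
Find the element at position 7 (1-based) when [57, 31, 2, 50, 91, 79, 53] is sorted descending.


Sort descending: [91, 79, 57, 53, 50, 31, 2]
The 7th element (1-indexed) is at index 6.
Value = 2
Final answer: 2
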